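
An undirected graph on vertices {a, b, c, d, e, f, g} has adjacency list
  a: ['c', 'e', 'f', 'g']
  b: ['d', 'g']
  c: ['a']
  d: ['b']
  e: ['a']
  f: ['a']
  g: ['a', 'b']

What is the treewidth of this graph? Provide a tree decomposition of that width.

Each bag holds 2 vertices, so the decomposition has width 1, which upper-bounds the treewidth. G has an edge, so its treewidth is at least 1. The upper and lower bounds meet at 1, so that is the treewidth.

Treewidth 1.
One optimal decomposition is:
Bags: B1 = {a, g}  B2 = {b, g}  B3 = {b, d}  B4 = {a, f}  B5 = {a, c}  B6 = {a, e}
Tree: B1–B2, B2–B3, B1–B4, B1–B5, B5–B6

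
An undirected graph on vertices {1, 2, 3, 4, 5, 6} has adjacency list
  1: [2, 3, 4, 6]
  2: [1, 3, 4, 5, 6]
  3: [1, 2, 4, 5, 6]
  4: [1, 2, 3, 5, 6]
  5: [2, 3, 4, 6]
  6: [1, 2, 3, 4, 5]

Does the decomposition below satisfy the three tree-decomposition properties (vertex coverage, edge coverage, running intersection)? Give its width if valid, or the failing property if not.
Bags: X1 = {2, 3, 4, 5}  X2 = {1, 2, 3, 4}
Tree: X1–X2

No — vertex 6 appears in no bag.

A tree decomposition must satisfy three properties: every vertex lies in some bag; for every edge, both endpoints lie together in some bag; and for every vertex, the bags containing it form a connected subtree. Here vertex 6 appears in no bag, so the decomposition is invalid.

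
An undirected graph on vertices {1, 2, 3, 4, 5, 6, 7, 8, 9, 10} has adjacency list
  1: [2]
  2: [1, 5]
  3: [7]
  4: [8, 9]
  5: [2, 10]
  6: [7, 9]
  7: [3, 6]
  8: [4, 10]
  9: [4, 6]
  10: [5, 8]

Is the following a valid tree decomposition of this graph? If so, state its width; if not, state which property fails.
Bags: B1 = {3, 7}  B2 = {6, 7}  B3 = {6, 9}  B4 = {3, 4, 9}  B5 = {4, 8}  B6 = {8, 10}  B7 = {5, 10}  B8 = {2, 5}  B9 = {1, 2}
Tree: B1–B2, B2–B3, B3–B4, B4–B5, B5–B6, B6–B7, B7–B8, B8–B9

A tree decomposition must satisfy three properties: every vertex lies in some bag; for every edge, both endpoints lie together in some bag; and for every vertex, the bags containing it form a connected subtree. Here bags containing vertex 3 are not connected in the tree, so the decomposition is invalid.

No — bags containing vertex 3 are not connected in the tree.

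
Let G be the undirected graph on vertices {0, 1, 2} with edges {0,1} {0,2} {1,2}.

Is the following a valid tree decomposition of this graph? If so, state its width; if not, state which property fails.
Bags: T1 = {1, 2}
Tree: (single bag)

No — vertex 0 appears in no bag.

A tree decomposition must satisfy three properties: every vertex lies in some bag; for every edge, both endpoints lie together in some bag; and for every vertex, the bags containing it form a connected subtree. Here vertex 0 appears in no bag, so the decomposition is invalid.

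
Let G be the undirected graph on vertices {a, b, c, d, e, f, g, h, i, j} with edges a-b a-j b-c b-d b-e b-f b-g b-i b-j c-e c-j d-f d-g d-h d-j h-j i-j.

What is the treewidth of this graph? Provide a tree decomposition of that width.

The largest bag has 3 vertices, giving width 2; this decomposition certifies tw(G) ≤ 2. For the lower bound, the 3 vertices {d, h, j} are pairwise adjacent, and any tree decomposition puts a clique entirely inside one bag — forcing width ≥ 2. The upper and lower bounds meet at 2, so that is the treewidth.

Treewidth 2.
One optimal decomposition is:
Bags: B1 = {b, d, f}  B2 = {b, d, j}  B3 = {b, d, g}  B4 = {b, c, j}  B5 = {a, b, j}  B6 = {b, i, j}  B7 = {d, h, j}  B8 = {b, c, e}
Tree: B1–B2, B2–B3, B2–B4, B4–B5, B2–B6, B2–B7, B4–B8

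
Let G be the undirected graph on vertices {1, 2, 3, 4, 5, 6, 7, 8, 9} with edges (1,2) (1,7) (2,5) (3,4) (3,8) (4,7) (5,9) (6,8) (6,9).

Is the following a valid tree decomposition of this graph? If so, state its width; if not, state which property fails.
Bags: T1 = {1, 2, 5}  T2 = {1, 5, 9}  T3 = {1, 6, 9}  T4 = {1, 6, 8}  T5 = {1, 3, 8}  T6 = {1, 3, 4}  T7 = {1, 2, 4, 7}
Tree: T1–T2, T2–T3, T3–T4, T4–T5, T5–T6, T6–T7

A tree decomposition must satisfy three properties: every vertex lies in some bag; for every edge, both endpoints lie together in some bag; and for every vertex, the bags containing it form a connected subtree. Here bags containing vertex 2 are not connected in the tree, so the decomposition is invalid.

No — bags containing vertex 2 are not connected in the tree.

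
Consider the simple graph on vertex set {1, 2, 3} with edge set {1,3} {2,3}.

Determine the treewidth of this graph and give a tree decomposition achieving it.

The largest bag has 2 vertices, giving width 1; this decomposition certifies tw(G) ≤ 1. G has an edge, so its treewidth is at least 1. The upper and lower bounds meet at 1, so that is the treewidth.

Treewidth 1.
One optimal decomposition is:
Bags: B1 = {2, 3}  B2 = {1, 3}
Tree: B1–B2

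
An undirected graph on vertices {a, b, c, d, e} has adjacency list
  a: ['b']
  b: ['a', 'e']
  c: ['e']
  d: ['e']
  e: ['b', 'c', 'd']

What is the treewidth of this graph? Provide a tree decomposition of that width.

Treewidth 1.
One optimal decomposition is:
Bags: B1 = {d, e}  B2 = {b, e}  B3 = {a, b}  B4 = {c, e}
Tree: B1–B2, B2–B3, B1–B4

The largest bag has 2 vertices, giving width 1; this decomposition certifies tw(G) ≤ 1. G has an edge, so its treewidth is at least 1. Combining the bounds, tw(G) = 1.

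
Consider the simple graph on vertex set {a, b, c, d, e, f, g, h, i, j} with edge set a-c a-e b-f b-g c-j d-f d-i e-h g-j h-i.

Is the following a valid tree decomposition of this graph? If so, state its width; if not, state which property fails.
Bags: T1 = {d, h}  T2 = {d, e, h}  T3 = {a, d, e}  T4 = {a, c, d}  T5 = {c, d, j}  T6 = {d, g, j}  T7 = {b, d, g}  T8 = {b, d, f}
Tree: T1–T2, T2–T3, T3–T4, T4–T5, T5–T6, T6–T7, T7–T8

A tree decomposition must satisfy three properties: every vertex lies in some bag; for every edge, both endpoints lie together in some bag; and for every vertex, the bags containing it form a connected subtree. Here vertex i appears in no bag, so the decomposition is invalid.

No — vertex i appears in no bag.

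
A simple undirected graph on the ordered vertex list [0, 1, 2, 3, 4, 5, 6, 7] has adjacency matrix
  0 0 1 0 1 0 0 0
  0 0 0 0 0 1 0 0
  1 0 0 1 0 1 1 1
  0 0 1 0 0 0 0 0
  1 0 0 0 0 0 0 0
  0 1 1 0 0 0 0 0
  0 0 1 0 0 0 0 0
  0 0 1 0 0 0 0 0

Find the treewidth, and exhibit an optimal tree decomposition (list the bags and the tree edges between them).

Treewidth 1.
One such decomposition:
Bags: B1 = {2, 5}  B2 = {1, 5}  B3 = {2, 3}  B4 = {2, 7}  B5 = {0, 2}  B6 = {2, 6}  B7 = {0, 4}
Tree: B1–B2, B1–B3, B3–B4, B4–B5, B5–B6, B5–B7

Every bag has size at most 2, so the width is 2 − 1 = 1 and tw(G) ≤ 1. G has an edge, so its treewidth is at least 1. Combining the bounds, tw(G) = 1.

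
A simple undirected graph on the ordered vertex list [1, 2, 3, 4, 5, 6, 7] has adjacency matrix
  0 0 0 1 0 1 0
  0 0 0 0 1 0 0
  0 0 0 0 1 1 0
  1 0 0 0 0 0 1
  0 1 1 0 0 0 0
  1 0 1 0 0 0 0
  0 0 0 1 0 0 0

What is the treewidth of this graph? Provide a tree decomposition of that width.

Treewidth 1.
Bags: B1 = {4, 7}  B2 = {1, 4}  B3 = {1, 6}  B4 = {3, 6}  B5 = {3, 5}  B6 = {2, 5}
Tree: B1–B2, B2–B3, B3–B4, B4–B5, B5–B6

Each bag holds 2 vertices, so the decomposition has width 1, which upper-bounds the treewidth. G has an edge, so its treewidth is at least 1. Hence tw(G) = 1 exactly.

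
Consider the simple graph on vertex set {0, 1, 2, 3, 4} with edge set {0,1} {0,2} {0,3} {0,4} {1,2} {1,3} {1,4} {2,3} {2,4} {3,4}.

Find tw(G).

A width-4 tree decomposition is:
Bags: B1 = {0, 1, 2, 3, 4}
Tree: (single bag)
A single bag containing all 5 vertices is trivially a valid decomposition of width 4. Conversely, {0, 1, 2, 3, 4} is a clique of size 5, and the vertices of any clique must share a bag in every tree decomposition; so some bag has ≥ 5 vertices and tw(G) ≥ 4. The upper and lower bounds meet at 4, so that is the treewidth.

4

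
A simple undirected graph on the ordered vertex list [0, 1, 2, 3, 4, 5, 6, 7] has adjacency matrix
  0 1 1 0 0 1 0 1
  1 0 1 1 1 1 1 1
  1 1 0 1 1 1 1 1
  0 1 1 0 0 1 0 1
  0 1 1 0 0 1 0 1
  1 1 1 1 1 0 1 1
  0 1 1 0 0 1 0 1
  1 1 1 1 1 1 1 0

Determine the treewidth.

4

A width-4 tree decomposition is:
Bags: B1 = {1, 2, 3, 5, 7}  B2 = {1, 2, 5, 6, 7}  B3 = {0, 1, 2, 5, 7}  B4 = {1, 2, 4, 5, 7}
Tree: B1–B2, B1–B3, B2–B4
Every bag has size at most 5, so the width is 5 − 1 = 4 and tw(G) ≤ 4. On the other hand G contains the 5-clique {0, 1, 2, 5, 7}. A clique must lie in a single bag of any decomposition, so no decomposition can have width below 4. The upper and lower bounds meet at 4, so that is the treewidth.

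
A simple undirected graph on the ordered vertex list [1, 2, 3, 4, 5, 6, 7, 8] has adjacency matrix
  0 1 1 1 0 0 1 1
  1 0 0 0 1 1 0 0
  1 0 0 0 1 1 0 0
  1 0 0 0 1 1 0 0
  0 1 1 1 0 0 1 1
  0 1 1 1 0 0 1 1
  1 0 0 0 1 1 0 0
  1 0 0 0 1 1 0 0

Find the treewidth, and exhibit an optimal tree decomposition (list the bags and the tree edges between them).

The largest bag has 4 vertices, giving width 3; this decomposition certifies tw(G) ≤ 3. For the lower bound: the 4 vertex sets {3,6}, {4,5}, {1}, {7} are disjoint, each induces a connected subgraph, and every pair is joined by at least one edge of G. Contracting each set to a single vertex therefore yields K_{4} as a minor, and since treewidth is minor-monotone, tw(G) ≥ tw(K_{4}) = 3. Therefore the treewidth is 3.

Treewidth 3.
One optimal decomposition is:
Bags: B1 = {1, 3, 5, 6}  B2 = {1, 4, 5, 6}  B3 = {1, 5, 6, 7}  B4 = {1, 2, 5, 6}  B5 = {1, 5, 6, 8}
Tree: B1–B2, B2–B3, B3–B4, B4–B5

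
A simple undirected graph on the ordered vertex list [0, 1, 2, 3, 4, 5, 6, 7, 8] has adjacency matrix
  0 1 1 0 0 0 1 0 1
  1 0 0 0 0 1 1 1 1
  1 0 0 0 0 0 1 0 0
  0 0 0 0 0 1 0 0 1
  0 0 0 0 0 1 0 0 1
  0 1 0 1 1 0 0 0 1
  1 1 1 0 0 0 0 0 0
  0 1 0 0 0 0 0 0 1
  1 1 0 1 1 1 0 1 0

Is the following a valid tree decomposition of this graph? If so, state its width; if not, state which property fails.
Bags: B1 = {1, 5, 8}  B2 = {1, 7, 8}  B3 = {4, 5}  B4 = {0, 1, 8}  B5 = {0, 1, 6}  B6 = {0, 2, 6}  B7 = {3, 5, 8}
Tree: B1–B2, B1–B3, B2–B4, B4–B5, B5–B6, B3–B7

No — edge (8,4) lies in no bag.

A tree decomposition must satisfy three properties: every vertex lies in some bag; for every edge, both endpoints lie together in some bag; and for every vertex, the bags containing it form a connected subtree. Here edge (8,4) lies in no bag, so the decomposition is invalid.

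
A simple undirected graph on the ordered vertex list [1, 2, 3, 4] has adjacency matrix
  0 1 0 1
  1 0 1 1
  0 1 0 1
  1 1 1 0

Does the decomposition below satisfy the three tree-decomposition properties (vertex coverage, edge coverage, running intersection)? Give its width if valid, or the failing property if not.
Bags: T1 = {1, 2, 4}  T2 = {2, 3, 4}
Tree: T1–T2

Yes; width 2.

Checking the three conditions: (i) the bags cover all of {1, 2, 3, 4}; (ii) for each edge, some bag contains both endpoints; (iii) the bags containing any fixed vertex form a subtree. All hold, so the decomposition is valid with width 3 − 1 = 2.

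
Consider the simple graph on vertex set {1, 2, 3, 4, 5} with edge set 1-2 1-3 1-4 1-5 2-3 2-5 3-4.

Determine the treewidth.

A width-2 tree decomposition is:
Bags: B1 = {1, 2, 3}  B2 = {1, 3, 4}  B3 = {1, 2, 5}
Tree: B1–B2, B1–B3
Every bag has size at most 3, so the width is 3 − 1 = 2 and tw(G) ≤ 2. Conversely, {1, 2, 3} is a clique of size 3, and the vertices of any clique must share a bag in every tree decomposition; so some bag has ≥ 3 vertices and tw(G) ≥ 2. The upper and lower bounds meet at 2, so that is the treewidth.

2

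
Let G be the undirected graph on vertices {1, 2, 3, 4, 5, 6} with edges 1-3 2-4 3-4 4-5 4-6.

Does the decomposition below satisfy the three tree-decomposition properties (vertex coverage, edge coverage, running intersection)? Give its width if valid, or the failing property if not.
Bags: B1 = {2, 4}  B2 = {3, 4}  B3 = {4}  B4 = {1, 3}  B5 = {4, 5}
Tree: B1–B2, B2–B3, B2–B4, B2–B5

A tree decomposition must satisfy three properties: every vertex lies in some bag; for every edge, both endpoints lie together in some bag; and for every vertex, the bags containing it form a connected subtree. Here vertex 6 appears in no bag, so the decomposition is invalid.

No — vertex 6 appears in no bag.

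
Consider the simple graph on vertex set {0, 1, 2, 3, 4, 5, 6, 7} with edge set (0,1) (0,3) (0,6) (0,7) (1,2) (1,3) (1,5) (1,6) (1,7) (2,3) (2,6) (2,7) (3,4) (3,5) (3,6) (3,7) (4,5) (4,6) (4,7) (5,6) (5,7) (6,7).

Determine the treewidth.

A width-4 tree decomposition is:
Bags: B1 = {1, 2, 3, 6, 7}  B2 = {0, 1, 3, 6, 7}  B3 = {1, 3, 5, 6, 7}  B4 = {3, 4, 5, 6, 7}
Tree: B1–B2, B1–B3, B3–B4
The largest bag has 5 vertices, giving width 4; this decomposition certifies tw(G) ≤ 4. On the other hand G contains the 5-clique {0, 1, 3, 6, 7}. A clique must lie in a single bag of any decomposition, so no decomposition can have width below 4. The upper and lower bounds meet at 4, so that is the treewidth.

4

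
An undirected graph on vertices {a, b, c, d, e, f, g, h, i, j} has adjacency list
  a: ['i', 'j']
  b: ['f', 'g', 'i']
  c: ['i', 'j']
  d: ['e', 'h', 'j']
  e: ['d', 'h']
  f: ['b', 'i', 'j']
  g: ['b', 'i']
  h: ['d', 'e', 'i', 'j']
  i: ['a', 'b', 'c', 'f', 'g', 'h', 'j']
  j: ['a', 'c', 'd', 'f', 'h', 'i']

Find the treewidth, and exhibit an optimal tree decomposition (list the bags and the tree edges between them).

Each bag holds 3 vertices, so the decomposition has width 2, which upper-bounds the treewidth. Conversely, {d, h, j} is a clique of size 3, and the vertices of any clique must share a bag in every tree decomposition; so some bag has ≥ 3 vertices and tw(G) ≥ 2. Combining the bounds, tw(G) = 2.

Treewidth 2.
Bags: B1 = {h, i, j}  B2 = {f, i, j}  B3 = {b, f, i}  B4 = {b, g, i}  B5 = {a, i, j}  B6 = {c, i, j}  B7 = {d, h, j}  B8 = {d, e, h}
Tree: B1–B2, B2–B3, B3–B4, B2–B5, B1–B6, B1–B7, B7–B8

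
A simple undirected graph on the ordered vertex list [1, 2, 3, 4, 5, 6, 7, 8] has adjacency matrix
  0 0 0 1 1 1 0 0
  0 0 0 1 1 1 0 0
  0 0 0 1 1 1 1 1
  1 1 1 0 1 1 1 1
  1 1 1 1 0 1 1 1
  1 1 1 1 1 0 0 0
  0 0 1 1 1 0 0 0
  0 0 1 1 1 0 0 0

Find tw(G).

3

A width-3 tree decomposition is:
Bags: B1 = {3, 4, 5, 7}  B2 = {3, 4, 5, 8}  B3 = {3, 4, 5, 6}  B4 = {1, 4, 5, 6}  B5 = {2, 4, 5, 6}
Tree: B1–B2, B2–B3, B3–B4, B4–B5
Each bag holds 4 vertices, so the decomposition has width 3, which upper-bounds the treewidth. Conversely, {1, 4, 5, 6} is a clique of size 4, and the vertices of any clique must share a bag in every tree decomposition; so some bag has ≥ 4 vertices and tw(G) ≥ 3. The upper and lower bounds meet at 3, so that is the treewidth.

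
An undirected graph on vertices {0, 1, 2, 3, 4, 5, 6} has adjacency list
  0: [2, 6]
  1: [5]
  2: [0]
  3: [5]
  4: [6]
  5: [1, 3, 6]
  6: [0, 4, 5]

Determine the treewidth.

A width-1 tree decomposition is:
Bags: B1 = {4, 6}  B2 = {5, 6}  B3 = {3, 5}  B4 = {0, 6}  B5 = {1, 5}  B6 = {0, 2}
Tree: B1–B2, B2–B3, B2–B4, B3–B5, B4–B6
Every bag has size at most 2, so the width is 2 − 1 = 1 and tw(G) ≤ 1. Since G has at least one edge (e.g. 4–6), it is not an edgeless graph, so tw(G) ≥ 1. Hence tw(G) = 1 exactly.

1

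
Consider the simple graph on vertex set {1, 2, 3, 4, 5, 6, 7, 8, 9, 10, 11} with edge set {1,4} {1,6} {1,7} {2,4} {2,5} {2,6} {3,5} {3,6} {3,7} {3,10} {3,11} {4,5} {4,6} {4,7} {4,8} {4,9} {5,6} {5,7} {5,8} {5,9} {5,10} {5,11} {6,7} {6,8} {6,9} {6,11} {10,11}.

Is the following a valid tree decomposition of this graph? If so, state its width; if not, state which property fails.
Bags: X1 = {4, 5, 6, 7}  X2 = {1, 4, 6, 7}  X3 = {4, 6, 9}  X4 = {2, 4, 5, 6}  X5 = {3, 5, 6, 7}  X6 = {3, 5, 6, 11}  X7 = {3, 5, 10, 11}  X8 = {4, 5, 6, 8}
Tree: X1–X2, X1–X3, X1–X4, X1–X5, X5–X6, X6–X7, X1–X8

No — edge (5,9) lies in no bag.

A tree decomposition must satisfy three properties: every vertex lies in some bag; for every edge, both endpoints lie together in some bag; and for every vertex, the bags containing it form a connected subtree. Here edge (5,9) lies in no bag, so the decomposition is invalid.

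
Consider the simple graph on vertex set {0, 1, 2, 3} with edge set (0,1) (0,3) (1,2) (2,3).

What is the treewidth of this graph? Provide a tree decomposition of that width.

The largest bag has 3 vertices, giving width 2; this decomposition certifies tw(G) ≤ 2. For the lower bound, G contains the cycle 1–0–3–2–1, so G is not a forest; only forests have treewidth ≤ 1, hence tw(G) ≥ 2. The upper and lower bounds meet at 2, so that is the treewidth.

Treewidth 2.
One such decomposition:
Bags: B1 = {0, 1, 3}  B2 = {1, 2, 3}
Tree: B1–B2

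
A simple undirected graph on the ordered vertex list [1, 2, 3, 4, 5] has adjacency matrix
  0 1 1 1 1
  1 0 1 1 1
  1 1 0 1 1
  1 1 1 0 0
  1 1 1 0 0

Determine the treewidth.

3

A width-3 tree decomposition is:
Bags: B1 = {1, 2, 3, 5}  B2 = {1, 2, 3, 4}
Tree: B1–B2
Every bag has size at most 4, so the width is 4 − 1 = 3 and tw(G) ≤ 3. Conversely, {1, 2, 3, 4} is a clique of size 4, and the vertices of any clique must share a bag in every tree decomposition; so some bag has ≥ 4 vertices and tw(G) ≥ 3. The upper and lower bounds meet at 3, so that is the treewidth.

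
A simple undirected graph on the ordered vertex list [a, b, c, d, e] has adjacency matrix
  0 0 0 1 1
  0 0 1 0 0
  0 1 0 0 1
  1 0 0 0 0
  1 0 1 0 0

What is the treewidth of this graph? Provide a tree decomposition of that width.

Every bag has size at most 2, so the width is 2 − 1 = 1 and tw(G) ≤ 1. G has an edge, so its treewidth is at least 1. The upper and lower bounds meet at 1, so that is the treewidth.

Treewidth 1.
Bags: B1 = {a, d}  B2 = {a, e}  B3 = {c, e}  B4 = {b, c}
Tree: B1–B2, B2–B3, B3–B4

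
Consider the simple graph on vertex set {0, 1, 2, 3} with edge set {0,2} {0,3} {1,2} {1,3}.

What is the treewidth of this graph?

A width-2 tree decomposition is:
Bags: B1 = {0, 2, 3}  B2 = {1, 2, 3}
Tree: B1–B2
Every bag has size at most 3, so the width is 3 − 1 = 2 and tw(G) ≤ 2. The edges 3–0–2–1–3 form a cycle, so G is not a tree and its treewidth is at least 2. Combining the bounds, tw(G) = 2.

2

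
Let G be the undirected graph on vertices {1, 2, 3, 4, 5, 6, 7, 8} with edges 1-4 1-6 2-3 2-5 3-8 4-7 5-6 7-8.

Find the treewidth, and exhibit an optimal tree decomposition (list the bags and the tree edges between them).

Treewidth 2.
Bags: B1 = {2, 3, 8}  B2 = {2, 7, 8}  B3 = {2, 4, 7}  B4 = {1, 2, 4}  B5 = {1, 2, 6}  B6 = {2, 5, 6}
Tree: B1–B2, B2–B3, B3–B4, B4–B5, B5–B6

Every bag has size at most 3, so the width is 3 − 1 = 2 and tw(G) ≤ 2. For the lower bound, G contains the cycle 2–3–8–7–4–1–6–5–2, so G is not a forest; only forests have treewidth ≤ 1, hence tw(G) ≥ 2. Combining the bounds, tw(G) = 2.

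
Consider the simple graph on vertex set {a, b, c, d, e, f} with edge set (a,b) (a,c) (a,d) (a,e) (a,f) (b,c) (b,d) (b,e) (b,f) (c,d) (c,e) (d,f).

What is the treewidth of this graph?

3

A width-3 tree decomposition is:
Bags: B1 = {a, b, c, d}  B2 = {a, b, c, e}  B3 = {a, b, d, f}
Tree: B1–B2, B1–B3
Every bag has size at most 4, so the width is 4 − 1 = 3 and tw(G) ≤ 3. For the lower bound, the 4 vertices {a, b, c, d} are pairwise adjacent, and any tree decomposition puts a clique entirely inside one bag — forcing width ≥ 3. Hence tw(G) = 3 exactly.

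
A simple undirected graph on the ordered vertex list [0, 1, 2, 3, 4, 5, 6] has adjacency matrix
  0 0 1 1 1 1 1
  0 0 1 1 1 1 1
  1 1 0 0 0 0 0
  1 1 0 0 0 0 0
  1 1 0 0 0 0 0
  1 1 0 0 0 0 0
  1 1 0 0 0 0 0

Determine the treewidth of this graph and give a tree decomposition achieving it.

Every bag has size at most 3, so the width is 3 − 1 = 2 and tw(G) ≤ 2. For the lower bound, G contains the cycle 0–3–1–4–0, so G is not a forest; only forests have treewidth ≤ 1, hence tw(G) ≥ 2. Therefore the treewidth is 2.

Treewidth 2.
One such decomposition:
Bags: B1 = {0, 1, 3}  B2 = {0, 1, 4}  B3 = {0, 1, 5}  B4 = {0, 1, 2}  B5 = {0, 1, 6}
Tree: B1–B2, B2–B3, B3–B4, B4–B5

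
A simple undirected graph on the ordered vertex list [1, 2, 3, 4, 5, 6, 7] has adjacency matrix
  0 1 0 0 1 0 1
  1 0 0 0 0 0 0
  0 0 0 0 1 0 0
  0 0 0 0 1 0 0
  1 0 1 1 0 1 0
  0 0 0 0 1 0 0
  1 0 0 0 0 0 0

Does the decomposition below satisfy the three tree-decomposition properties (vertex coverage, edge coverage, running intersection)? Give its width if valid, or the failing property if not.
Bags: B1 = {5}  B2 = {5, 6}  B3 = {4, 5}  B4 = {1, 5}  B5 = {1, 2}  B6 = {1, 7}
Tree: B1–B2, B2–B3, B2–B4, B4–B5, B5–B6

No — vertex 3 appears in no bag.

A tree decomposition must satisfy three properties: every vertex lies in some bag; for every edge, both endpoints lie together in some bag; and for every vertex, the bags containing it form a connected subtree. Here vertex 3 appears in no bag, so the decomposition is invalid.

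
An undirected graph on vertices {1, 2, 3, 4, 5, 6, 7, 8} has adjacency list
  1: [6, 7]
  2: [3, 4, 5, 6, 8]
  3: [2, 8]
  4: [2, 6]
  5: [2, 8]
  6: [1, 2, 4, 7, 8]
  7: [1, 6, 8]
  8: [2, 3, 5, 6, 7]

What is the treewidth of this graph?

2

A width-2 tree decomposition is:
Bags: B1 = {2, 6, 8}  B2 = {6, 7, 8}  B3 = {2, 5, 8}  B4 = {2, 3, 8}  B5 = {2, 4, 6}  B6 = {1, 6, 7}
Tree: B1–B2, B1–B3, B1–B4, B1–B5, B2–B6
Each bag holds 3 vertices, so the decomposition has width 2, which upper-bounds the treewidth. Conversely, {1, 6, 7} is a clique of size 3, and the vertices of any clique must share a bag in every tree decomposition; so some bag has ≥ 3 vertices and tw(G) ≥ 2. Combining the bounds, tw(G) = 2.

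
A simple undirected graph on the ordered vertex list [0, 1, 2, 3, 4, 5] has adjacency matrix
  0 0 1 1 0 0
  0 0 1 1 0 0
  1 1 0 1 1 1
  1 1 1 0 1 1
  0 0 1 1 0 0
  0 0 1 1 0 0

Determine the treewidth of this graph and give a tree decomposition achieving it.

Every bag has size at most 3, so the width is 3 − 1 = 2 and tw(G) ≤ 2. Conversely, {0, 2, 3} is a clique of size 3, and the vertices of any clique must share a bag in every tree decomposition; so some bag has ≥ 3 vertices and tw(G) ≥ 2. The upper and lower bounds meet at 2, so that is the treewidth.

Treewidth 2.
One optimal decomposition is:
Bags: B1 = {2, 3, 5}  B2 = {1, 2, 3}  B3 = {2, 3, 4}  B4 = {0, 2, 3}
Tree: B1–B2, B2–B3, B3–B4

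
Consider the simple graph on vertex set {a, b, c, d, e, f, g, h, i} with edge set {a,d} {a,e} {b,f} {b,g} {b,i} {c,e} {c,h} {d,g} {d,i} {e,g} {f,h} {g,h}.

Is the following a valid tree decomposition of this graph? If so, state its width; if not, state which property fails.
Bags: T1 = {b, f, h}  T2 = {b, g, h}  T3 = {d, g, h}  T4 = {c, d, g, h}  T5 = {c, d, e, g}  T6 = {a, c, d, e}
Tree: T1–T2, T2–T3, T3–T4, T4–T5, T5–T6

A tree decomposition must satisfy three properties: every vertex lies in some bag; for every edge, both endpoints lie together in some bag; and for every vertex, the bags containing it form a connected subtree. Here vertex i appears in no bag, so the decomposition is invalid.

No — vertex i appears in no bag.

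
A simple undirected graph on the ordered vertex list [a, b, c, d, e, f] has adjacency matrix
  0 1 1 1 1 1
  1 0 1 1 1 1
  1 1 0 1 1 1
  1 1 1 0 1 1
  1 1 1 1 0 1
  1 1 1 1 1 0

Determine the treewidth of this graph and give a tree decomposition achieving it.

With just one bag of size 6, the width is 6 − 1 = 5, so tw(G) ≤ 5. Conversely, {a, b, c, d, e, f} is a clique of size 6, and the vertices of any clique must share a bag in every tree decomposition; so some bag has ≥ 6 vertices and tw(G) ≥ 5. Hence tw(G) = 5 exactly.

Treewidth 5.
Bags: B1 = {a, b, c, d, e, f}
Tree: (single bag)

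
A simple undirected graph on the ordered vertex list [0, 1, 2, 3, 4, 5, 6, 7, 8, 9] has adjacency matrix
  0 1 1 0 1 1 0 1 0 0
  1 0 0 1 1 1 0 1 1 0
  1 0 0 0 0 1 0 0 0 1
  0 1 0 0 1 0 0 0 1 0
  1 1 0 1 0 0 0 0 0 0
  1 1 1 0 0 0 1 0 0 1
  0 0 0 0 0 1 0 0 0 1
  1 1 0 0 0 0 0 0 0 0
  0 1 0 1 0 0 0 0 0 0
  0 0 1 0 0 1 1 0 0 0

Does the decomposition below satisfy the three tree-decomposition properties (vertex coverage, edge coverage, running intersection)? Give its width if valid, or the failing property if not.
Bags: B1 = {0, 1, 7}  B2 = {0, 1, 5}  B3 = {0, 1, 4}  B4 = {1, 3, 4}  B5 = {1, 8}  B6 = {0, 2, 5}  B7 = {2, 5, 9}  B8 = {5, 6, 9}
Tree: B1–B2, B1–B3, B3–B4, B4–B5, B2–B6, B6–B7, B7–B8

No — edge (3,8) lies in no bag.

A tree decomposition must satisfy three properties: every vertex lies in some bag; for every edge, both endpoints lie together in some bag; and for every vertex, the bags containing it form a connected subtree. Here edge (3,8) lies in no bag, so the decomposition is invalid.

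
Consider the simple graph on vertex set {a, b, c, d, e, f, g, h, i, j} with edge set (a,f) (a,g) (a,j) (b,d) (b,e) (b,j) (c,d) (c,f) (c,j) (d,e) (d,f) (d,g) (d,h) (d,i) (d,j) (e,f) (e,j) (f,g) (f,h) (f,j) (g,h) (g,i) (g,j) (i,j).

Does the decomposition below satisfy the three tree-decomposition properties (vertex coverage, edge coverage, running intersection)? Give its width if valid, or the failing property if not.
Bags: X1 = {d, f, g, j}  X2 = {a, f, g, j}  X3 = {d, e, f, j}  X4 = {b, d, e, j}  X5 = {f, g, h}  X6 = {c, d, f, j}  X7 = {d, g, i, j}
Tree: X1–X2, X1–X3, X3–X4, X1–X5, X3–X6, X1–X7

A tree decomposition must satisfy three properties: every vertex lies in some bag; for every edge, both endpoints lie together in some bag; and for every vertex, the bags containing it form a connected subtree. Here edge (d,h) lies in no bag, so the decomposition is invalid.

No — edge (d,h) lies in no bag.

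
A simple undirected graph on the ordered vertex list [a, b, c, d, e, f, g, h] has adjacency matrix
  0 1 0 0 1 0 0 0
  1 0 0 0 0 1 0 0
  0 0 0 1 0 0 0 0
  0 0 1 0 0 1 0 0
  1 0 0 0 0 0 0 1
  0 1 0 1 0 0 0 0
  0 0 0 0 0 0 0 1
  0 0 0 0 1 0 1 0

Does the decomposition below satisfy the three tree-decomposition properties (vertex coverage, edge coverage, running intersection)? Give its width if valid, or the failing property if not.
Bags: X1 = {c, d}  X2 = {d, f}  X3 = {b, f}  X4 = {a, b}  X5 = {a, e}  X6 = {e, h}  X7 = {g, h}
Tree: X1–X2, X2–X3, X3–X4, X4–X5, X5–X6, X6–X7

Vertex coverage: the bags together contain {a, b, c, d, e, f, g, h}, the full vertex set. Edge coverage: each edge of G has both endpoints in at least one bag. Running intersection: for every vertex, the bags containing it form a connected subtree. All three properties hold, so this is a valid tree decomposition of width max|bag| − 1 = 1, and hence tw(G) ≤ 1.

Yes; width 1.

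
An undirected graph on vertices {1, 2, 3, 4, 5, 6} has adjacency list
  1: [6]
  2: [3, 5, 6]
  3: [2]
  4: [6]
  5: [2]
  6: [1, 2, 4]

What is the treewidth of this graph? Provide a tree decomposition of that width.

Each bag holds 2 vertices, so the decomposition has width 1, which upper-bounds the treewidth. Any graph with an edge has treewidth ≥ 1, and G has the edge 2–6. Combining the bounds, tw(G) = 1.

Treewidth 1.
Bags: B1 = {2, 6}  B2 = {1, 6}  B3 = {2, 5}  B4 = {4, 6}  B5 = {2, 3}
Tree: B1–B2, B1–B3, B2–B4, B3–B5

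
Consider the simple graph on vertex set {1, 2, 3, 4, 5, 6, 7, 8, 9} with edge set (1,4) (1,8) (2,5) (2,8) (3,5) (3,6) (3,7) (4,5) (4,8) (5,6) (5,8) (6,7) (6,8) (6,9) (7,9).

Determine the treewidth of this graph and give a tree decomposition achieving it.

Treewidth 2.
Bags: B1 = {5, 6, 8}  B2 = {3, 5, 6}  B3 = {4, 5, 8}  B4 = {1, 4, 8}  B5 = {3, 6, 7}  B6 = {6, 7, 9}  B7 = {2, 5, 8}
Tree: B1–B2, B1–B3, B3–B4, B2–B5, B5–B6, B1–B7

Each bag holds 3 vertices, so the decomposition has width 2, which upper-bounds the treewidth. On the other hand G contains the 3-clique {1, 4, 8}. A clique must lie in a single bag of any decomposition, so no decomposition can have width below 2. The upper and lower bounds meet at 2, so that is the treewidth.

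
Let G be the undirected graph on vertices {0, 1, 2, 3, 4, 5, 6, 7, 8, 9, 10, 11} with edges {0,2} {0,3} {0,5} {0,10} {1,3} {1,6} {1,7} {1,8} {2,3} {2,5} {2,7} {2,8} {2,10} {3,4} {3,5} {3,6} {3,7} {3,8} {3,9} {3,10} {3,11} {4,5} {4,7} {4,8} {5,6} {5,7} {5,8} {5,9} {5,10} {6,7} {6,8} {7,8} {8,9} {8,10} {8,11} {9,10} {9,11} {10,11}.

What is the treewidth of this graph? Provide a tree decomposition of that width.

Each bag holds 5 vertices, so the decomposition has width 4, which upper-bounds the treewidth. On the other hand G contains the 5-clique {0, 2, 3, 5, 10}. A clique must lie in a single bag of any decomposition, so no decomposition can have width below 4. Hence tw(G) = 4 exactly.

Treewidth 4.
Bags: B1 = {3, 5, 8, 9, 10}  B2 = {2, 3, 5, 8, 10}  B3 = {0, 2, 3, 5, 10}  B4 = {2, 3, 5, 7, 8}  B5 = {3, 8, 9, 10, 11}  B6 = {3, 4, 5, 7, 8}  B7 = {3, 5, 6, 7, 8}  B8 = {1, 3, 6, 7, 8}
Tree: B1–B2, B2–B3, B2–B4, B1–B5, B4–B6, B4–B7, B7–B8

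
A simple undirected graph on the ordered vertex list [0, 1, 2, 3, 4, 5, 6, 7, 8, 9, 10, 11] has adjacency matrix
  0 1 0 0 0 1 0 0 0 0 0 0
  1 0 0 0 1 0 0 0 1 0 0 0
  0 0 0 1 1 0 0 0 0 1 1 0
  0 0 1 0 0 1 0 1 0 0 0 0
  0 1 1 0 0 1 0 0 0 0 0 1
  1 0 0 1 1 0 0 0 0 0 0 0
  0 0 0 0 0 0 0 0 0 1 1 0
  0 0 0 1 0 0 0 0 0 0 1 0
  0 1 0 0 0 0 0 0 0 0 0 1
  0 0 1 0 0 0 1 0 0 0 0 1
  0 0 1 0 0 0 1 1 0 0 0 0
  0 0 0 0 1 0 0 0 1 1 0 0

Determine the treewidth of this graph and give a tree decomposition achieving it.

The largest bag has 4 vertices, giving width 3; this decomposition certifies tw(G) ≤ 3. For the lower bound: the 4 vertex sets {0,1,8}, {11}, {4}, {2,3,5,9} are disjoint, each induces a connected subgraph, and every pair is joined by at least one edge of G. Contracting each set to a single vertex therefore yields K_{4} as a minor, and since treewidth is minor-monotone, tw(G) ≥ tw(K_{4}) = 3. The upper and lower bounds meet at 3, so that is the treewidth.

Treewidth 3.
One optimal decomposition is:
Bags: B1 = {0, 1, 8, 11}  B2 = {0, 1, 4, 11}  B3 = {0, 4, 5, 11}  B4 = {4, 5, 9, 11}  B5 = {2, 4, 5, 9}  B6 = {2, 3, 5, 9}  B7 = {2, 3, 6, 9}  B8 = {2, 3, 6, 10}  B9 = {3, 6, 7, 10}
Tree: B1–B2, B2–B3, B3–B4, B4–B5, B5–B6, B6–B7, B7–B8, B8–B9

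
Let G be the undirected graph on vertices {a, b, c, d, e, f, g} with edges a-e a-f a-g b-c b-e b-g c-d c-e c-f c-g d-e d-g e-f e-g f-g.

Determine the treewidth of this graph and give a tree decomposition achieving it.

Every bag has size at most 4, so the width is 4 − 1 = 3 and tw(G) ≤ 3. Conversely, {c, d, e, g} is a clique of size 4, and the vertices of any clique must share a bag in every tree decomposition; so some bag has ≥ 4 vertices and tw(G) ≥ 3. Therefore the treewidth is 3.

Treewidth 3.
One such decomposition:
Bags: B1 = {b, c, e, g}  B2 = {c, e, f, g}  B3 = {a, e, f, g}  B4 = {c, d, e, g}
Tree: B1–B2, B2–B3, B2–B4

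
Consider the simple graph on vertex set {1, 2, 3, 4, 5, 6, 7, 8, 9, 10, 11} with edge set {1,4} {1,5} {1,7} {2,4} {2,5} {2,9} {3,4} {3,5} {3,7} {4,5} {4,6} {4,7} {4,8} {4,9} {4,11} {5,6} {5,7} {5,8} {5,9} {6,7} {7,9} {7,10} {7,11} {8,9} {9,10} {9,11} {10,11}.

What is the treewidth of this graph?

A width-3 tree decomposition is:
Bags: B1 = {4, 5, 8, 9}  B2 = {4, 5, 7, 9}  B3 = {2, 4, 5, 9}  B4 = {4, 7, 9, 11}  B5 = {7, 9, 10, 11}  B6 = {4, 5, 6, 7}  B7 = {3, 4, 5, 7}  B8 = {1, 4, 5, 7}
Tree: B1–B2, B1–B3, B2–B4, B4–B5, B2–B6, B6–B7, B6–B8
Each bag holds 4 vertices, so the decomposition has width 3, which upper-bounds the treewidth. For the lower bound, the 4 vertices {7, 9, 10, 11} are pairwise adjacent, and any tree decomposition puts a clique entirely inside one bag — forcing width ≥ 3. Combining the bounds, tw(G) = 3.

3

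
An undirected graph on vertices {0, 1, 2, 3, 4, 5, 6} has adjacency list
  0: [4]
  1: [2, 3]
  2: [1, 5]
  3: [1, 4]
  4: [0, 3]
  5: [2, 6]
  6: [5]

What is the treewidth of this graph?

1

A width-1 tree decomposition is:
Bags: B1 = {5, 6}  B2 = {2, 5}  B3 = {1, 2}  B4 = {1, 3}  B5 = {3, 4}  B6 = {0, 4}
Tree: B1–B2, B2–B3, B3–B4, B4–B5, B5–B6
Each bag holds 2 vertices, so the decomposition has width 1, which upper-bounds the treewidth. Since G has at least one edge (e.g. 6–5), it is not an edgeless graph, so tw(G) ≥ 1. Hence tw(G) = 1 exactly.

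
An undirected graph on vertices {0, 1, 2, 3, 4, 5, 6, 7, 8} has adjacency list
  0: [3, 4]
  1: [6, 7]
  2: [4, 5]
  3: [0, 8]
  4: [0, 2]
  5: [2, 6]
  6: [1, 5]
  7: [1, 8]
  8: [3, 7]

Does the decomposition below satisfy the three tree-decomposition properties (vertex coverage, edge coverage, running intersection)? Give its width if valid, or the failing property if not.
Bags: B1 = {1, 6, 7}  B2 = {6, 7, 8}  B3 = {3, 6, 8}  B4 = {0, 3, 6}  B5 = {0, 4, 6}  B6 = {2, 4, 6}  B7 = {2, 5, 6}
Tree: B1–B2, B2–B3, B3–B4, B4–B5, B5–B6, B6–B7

Yes; width 2.

Every vertex of G appears in some bag (union = {0, 1, 2, 3, 4, 5, 6, 7, 8}); every edge is covered by a bag; and for each vertex v the set of bags containing v is connected in the bag tree. The decomposition is therefore valid. The largest bag has 3 vertices, so the width is 2.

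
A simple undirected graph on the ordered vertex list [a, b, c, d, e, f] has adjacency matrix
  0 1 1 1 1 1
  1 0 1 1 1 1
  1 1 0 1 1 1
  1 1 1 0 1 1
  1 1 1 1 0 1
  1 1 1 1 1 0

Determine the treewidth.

A width-5 tree decomposition is:
Bags: B1 = {a, b, c, d, e, f}
Tree: (single bag)
A single bag containing all 6 vertices is trivially a valid decomposition of width 5. On the other hand G contains the 6-clique {a, b, c, d, e, f}. A clique must lie in a single bag of any decomposition, so no decomposition can have width below 5. Hence tw(G) = 5 exactly.

5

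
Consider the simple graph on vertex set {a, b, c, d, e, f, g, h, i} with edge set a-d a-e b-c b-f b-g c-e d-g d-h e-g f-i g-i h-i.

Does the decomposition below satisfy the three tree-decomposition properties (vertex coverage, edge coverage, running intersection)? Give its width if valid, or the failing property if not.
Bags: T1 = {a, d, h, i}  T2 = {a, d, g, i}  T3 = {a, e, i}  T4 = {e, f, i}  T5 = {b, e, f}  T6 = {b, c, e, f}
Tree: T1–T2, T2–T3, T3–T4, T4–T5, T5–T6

A tree decomposition must satisfy three properties: every vertex lies in some bag; for every edge, both endpoints lie together in some bag; and for every vertex, the bags containing it form a connected subtree. Here edge (g,e) lies in no bag, so the decomposition is invalid.

No — edge (g,e) lies in no bag.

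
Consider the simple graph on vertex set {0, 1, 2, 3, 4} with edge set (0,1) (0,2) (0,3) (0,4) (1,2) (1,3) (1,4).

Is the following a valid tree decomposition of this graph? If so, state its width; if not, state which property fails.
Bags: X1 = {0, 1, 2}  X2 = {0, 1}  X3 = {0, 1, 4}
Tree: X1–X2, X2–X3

A tree decomposition must satisfy three properties: every vertex lies in some bag; for every edge, both endpoints lie together in some bag; and for every vertex, the bags containing it form a connected subtree. Here vertex 3 appears in no bag, so the decomposition is invalid.

No — vertex 3 appears in no bag.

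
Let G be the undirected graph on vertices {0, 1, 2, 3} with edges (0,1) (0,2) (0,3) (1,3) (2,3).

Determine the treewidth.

2

A width-2 tree decomposition is:
Bags: B1 = {0, 1, 3}  B2 = {0, 2, 3}
Tree: B1–B2
Each bag holds 3 vertices, so the decomposition has width 2, which upper-bounds the treewidth. Conversely, {0, 1, 3} is a clique of size 3, and the vertices of any clique must share a bag in every tree decomposition; so some bag has ≥ 3 vertices and tw(G) ≥ 2. Combining the bounds, tw(G) = 2.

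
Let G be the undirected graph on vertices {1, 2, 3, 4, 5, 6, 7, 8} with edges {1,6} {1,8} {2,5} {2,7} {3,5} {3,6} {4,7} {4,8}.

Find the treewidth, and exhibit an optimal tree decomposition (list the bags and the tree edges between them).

The largest bag has 3 vertices, giving width 2; this decomposition certifies tw(G) ≤ 2. For the lower bound, G contains the cycle 7–2–5–3–6–1–8–4–7, so G is not a forest; only forests have treewidth ≤ 1, hence tw(G) ≥ 2. Hence tw(G) = 2 exactly.

Treewidth 2.
Bags: B1 = {2, 5, 7}  B2 = {3, 5, 7}  B3 = {3, 6, 7}  B4 = {1, 6, 7}  B5 = {1, 7, 8}  B6 = {4, 7, 8}
Tree: B1–B2, B2–B3, B3–B4, B4–B5, B5–B6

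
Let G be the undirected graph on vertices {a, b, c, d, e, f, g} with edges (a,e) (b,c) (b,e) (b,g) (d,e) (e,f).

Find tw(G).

A width-1 tree decomposition is:
Bags: B1 = {b, c}  B2 = {b, g}  B3 = {b, e}  B4 = {e, f}  B5 = {d, e}  B6 = {a, e}
Tree: B1–B2, B2–B3, B3–B4, B4–B5, B3–B6
Every bag has size at most 2, so the width is 2 − 1 = 1 and tw(G) ≤ 1. Since G has at least one edge (e.g. c–b), it is not an edgeless graph, so tw(G) ≥ 1. Combining the bounds, tw(G) = 1.

1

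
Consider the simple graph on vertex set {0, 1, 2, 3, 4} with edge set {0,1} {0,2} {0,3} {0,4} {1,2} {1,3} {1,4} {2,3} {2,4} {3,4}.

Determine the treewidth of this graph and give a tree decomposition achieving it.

With just one bag of size 5, the width is 5 − 1 = 4, so tw(G) ≤ 4. On the other hand G contains the 5-clique {0, 1, 2, 3, 4}. A clique must lie in a single bag of any decomposition, so no decomposition can have width below 4. Therefore the treewidth is 4.

Treewidth 4.
Bags: B1 = {0, 1, 2, 3, 4}
Tree: (single bag)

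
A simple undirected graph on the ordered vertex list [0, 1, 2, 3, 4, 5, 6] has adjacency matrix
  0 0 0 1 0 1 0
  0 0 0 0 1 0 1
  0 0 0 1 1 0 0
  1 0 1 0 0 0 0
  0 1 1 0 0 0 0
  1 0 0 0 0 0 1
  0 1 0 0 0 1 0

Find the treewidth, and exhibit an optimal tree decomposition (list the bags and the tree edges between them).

Each bag holds 3 vertices, so the decomposition has width 2, which upper-bounds the treewidth. The edges 1–4–2–3–0–5–6–1 form a cycle, so G is not a tree and its treewidth is at least 2. Hence tw(G) = 2 exactly.

Treewidth 2.
Bags: B1 = {1, 2, 4}  B2 = {1, 2, 3}  B3 = {0, 1, 3}  B4 = {0, 1, 5}  B5 = {1, 5, 6}
Tree: B1–B2, B2–B3, B3–B4, B4–B5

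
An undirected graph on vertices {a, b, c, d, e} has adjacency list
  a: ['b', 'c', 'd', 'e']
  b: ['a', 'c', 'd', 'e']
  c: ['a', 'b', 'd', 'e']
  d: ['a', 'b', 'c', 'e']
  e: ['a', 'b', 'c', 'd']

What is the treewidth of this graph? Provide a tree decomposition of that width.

With just one bag of size 5, the width is 5 − 1 = 4, so tw(G) ≤ 4. For the lower bound, the 5 vertices {a, b, c, d, e} are pairwise adjacent, and any tree decomposition puts a clique entirely inside one bag — forcing width ≥ 4. Therefore the treewidth is 4.

Treewidth 4.
Bags: B1 = {a, b, c, d, e}
Tree: (single bag)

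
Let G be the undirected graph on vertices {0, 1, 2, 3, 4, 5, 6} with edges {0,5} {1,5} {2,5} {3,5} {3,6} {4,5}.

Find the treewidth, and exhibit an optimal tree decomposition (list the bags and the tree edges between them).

The largest bag has 2 vertices, giving width 1; this decomposition certifies tw(G) ≤ 1. Since G has at least one edge (e.g. 3–5), it is not an edgeless graph, so tw(G) ≥ 1. Hence tw(G) = 1 exactly.

Treewidth 1.
One such decomposition:
Bags: B1 = {3, 5}  B2 = {3, 6}  B3 = {1, 5}  B4 = {4, 5}  B5 = {2, 5}  B6 = {0, 5}
Tree: B1–B2, B1–B3, B1–B4, B4–B5, B5–B6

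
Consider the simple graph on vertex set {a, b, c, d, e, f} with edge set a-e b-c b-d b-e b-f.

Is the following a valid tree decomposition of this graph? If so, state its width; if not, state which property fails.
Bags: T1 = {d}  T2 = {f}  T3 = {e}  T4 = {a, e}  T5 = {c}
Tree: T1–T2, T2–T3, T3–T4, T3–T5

A tree decomposition must satisfy three properties: every vertex lies in some bag; for every edge, both endpoints lie together in some bag; and for every vertex, the bags containing it form a connected subtree. Here vertex b appears in no bag, so the decomposition is invalid.

No — vertex b appears in no bag.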